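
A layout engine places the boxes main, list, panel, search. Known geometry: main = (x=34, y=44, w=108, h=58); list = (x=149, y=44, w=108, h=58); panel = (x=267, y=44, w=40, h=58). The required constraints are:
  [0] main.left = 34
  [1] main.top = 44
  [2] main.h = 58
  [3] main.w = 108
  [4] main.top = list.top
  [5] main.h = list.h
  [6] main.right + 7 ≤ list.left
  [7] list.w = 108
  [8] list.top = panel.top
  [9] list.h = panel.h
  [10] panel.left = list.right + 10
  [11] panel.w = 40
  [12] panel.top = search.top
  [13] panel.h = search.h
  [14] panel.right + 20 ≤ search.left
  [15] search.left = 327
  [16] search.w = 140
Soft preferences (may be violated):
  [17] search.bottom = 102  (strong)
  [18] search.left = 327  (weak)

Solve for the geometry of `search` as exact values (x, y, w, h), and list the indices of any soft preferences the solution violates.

search = (x=327, y=44, w=140, h=58)
violated soft preferences: none

1. search.y = 44  [panel.top = search.top]
2. search.h = 58  [panel.h = search.h]
3. search.x = 327  [search.left = 327]
4. search.w = 140  [search.w = 140]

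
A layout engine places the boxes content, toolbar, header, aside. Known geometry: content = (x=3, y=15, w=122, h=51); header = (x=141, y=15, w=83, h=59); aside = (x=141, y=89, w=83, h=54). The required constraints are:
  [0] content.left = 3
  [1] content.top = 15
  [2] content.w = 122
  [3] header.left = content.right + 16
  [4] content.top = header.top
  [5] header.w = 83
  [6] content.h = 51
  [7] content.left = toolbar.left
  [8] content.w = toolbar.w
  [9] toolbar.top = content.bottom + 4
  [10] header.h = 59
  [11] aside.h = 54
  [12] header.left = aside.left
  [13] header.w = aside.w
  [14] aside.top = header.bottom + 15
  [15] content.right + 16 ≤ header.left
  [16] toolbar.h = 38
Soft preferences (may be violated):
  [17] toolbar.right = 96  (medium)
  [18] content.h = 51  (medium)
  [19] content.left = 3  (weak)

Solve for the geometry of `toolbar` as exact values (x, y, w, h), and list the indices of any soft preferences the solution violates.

toolbar = (x=3, y=70, w=122, h=38)
violated soft preferences: 17

1. toolbar.x = 3  [content.left = toolbar.left]
2. toolbar.w = 122  [content.w = toolbar.w]
3. toolbar.y = 70  [toolbar.top = content.bottom + 4]
4. toolbar.h = 38  [toolbar.h = 38]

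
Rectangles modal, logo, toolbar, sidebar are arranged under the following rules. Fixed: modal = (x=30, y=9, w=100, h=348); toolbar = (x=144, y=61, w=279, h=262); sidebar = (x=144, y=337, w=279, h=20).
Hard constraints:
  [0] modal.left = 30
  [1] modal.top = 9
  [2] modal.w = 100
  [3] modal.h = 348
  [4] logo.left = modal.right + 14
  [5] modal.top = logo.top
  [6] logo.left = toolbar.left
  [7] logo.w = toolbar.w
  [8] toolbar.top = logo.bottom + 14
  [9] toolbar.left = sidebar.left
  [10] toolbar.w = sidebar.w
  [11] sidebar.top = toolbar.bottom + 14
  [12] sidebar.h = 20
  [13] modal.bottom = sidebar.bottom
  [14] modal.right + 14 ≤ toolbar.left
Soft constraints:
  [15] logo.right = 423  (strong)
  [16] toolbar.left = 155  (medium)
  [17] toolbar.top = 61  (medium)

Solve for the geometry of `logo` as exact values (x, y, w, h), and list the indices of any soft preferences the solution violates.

logo = (x=144, y=9, w=279, h=38)
violated soft preferences: 16

1. logo.x = 144  [logo.left = modal.right + 14]
2. logo.y = 9  [modal.top = logo.top]
3. logo.w = 279  [logo.w = toolbar.w]
4. logo.h = 38  [toolbar.top = logo.bottom + 14]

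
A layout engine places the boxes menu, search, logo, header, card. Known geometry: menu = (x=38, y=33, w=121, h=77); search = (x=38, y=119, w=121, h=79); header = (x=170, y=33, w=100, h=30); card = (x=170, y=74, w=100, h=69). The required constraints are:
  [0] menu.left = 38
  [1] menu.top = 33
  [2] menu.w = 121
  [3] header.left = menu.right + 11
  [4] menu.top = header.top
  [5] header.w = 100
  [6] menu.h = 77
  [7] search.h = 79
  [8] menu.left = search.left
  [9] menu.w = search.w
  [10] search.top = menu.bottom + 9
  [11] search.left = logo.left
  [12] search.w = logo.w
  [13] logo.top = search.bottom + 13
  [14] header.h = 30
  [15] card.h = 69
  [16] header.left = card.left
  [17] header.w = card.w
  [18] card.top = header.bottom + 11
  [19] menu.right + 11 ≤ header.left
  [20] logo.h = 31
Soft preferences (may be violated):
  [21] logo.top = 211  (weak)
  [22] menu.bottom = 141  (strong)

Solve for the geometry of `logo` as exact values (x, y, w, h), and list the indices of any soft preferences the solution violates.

1. logo.x = 38  [search.left = logo.left]
2. logo.w = 121  [search.w = logo.w]
3. logo.y = 211  [logo.top = search.bottom + 13]
4. logo.h = 31  [logo.h = 31]

logo = (x=38, y=211, w=121, h=31)
violated soft preferences: 22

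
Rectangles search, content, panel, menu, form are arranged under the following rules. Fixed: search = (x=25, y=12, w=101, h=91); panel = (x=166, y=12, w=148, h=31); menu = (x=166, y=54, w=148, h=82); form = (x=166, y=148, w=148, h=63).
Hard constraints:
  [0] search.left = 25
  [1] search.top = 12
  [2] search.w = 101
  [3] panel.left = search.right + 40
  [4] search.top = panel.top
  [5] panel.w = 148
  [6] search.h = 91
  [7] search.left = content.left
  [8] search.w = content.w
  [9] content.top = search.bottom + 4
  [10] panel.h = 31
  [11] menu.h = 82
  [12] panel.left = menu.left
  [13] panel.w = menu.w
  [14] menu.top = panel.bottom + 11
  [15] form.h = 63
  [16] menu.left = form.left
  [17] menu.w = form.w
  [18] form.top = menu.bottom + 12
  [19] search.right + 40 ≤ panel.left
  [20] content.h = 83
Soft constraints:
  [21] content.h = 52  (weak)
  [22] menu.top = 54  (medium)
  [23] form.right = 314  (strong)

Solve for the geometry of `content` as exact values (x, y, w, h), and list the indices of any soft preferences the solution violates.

content = (x=25, y=107, w=101, h=83)
violated soft preferences: 21

1. content.x = 25  [search.left = content.left]
2. content.w = 101  [search.w = content.w]
3. content.y = 107  [content.top = search.bottom + 4]
4. content.h = 83  [content.h = 83]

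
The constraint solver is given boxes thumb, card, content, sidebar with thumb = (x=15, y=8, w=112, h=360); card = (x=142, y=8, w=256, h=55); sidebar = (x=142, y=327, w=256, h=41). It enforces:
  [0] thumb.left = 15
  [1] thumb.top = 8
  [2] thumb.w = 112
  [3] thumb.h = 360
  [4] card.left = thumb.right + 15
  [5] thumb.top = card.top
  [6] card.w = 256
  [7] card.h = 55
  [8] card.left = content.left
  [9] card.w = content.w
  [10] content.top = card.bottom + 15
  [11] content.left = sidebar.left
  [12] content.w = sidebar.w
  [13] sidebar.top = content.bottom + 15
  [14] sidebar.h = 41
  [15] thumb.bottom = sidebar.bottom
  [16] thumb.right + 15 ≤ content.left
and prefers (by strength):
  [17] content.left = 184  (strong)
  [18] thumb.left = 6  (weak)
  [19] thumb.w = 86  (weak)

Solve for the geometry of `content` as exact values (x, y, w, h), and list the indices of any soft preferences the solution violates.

1. content.x = 142  [card.left = content.left]
2. content.w = 256  [card.w = content.w]
3. content.y = 78  [content.top = card.bottom + 15]
4. content.h = 234  [sidebar.top = content.bottom + 15]

content = (x=142, y=78, w=256, h=234)
violated soft preferences: 17, 18, 19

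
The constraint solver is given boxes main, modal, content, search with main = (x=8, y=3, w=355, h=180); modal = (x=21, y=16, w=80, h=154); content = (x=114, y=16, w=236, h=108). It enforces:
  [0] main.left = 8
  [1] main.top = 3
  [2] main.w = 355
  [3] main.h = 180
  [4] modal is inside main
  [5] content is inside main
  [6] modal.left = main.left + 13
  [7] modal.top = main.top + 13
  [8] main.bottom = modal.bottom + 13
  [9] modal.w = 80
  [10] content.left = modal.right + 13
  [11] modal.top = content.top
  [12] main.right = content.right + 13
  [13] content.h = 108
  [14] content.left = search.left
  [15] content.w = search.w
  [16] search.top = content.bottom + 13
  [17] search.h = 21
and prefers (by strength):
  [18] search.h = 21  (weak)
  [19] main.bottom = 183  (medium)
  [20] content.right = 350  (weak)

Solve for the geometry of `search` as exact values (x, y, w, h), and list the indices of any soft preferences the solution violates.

search = (x=114, y=137, w=236, h=21)
violated soft preferences: none

1. search.x = 114  [content.left = search.left]
2. search.w = 236  [content.w = search.w]
3. search.y = 137  [search.top = content.bottom + 13]
4. search.h = 21  [search.h = 21]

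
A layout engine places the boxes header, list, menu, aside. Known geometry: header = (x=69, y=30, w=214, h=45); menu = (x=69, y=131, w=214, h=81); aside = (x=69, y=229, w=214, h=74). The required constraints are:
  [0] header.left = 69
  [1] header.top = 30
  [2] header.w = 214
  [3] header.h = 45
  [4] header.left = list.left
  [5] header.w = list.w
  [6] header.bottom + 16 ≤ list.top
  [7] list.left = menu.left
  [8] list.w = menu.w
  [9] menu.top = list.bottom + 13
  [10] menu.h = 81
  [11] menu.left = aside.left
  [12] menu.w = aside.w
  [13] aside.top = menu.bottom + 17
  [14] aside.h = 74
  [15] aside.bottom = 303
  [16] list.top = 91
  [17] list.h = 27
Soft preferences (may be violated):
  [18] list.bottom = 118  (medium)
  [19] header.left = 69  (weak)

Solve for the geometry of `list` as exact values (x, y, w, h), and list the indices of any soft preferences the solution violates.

list = (x=69, y=91, w=214, h=27)
violated soft preferences: none

1. list.x = 69  [header.left = list.left]
2. list.w = 214  [header.w = list.w]
3. list.y = 91  [list.top = 91]
4. list.h = 27  [list.h = 27]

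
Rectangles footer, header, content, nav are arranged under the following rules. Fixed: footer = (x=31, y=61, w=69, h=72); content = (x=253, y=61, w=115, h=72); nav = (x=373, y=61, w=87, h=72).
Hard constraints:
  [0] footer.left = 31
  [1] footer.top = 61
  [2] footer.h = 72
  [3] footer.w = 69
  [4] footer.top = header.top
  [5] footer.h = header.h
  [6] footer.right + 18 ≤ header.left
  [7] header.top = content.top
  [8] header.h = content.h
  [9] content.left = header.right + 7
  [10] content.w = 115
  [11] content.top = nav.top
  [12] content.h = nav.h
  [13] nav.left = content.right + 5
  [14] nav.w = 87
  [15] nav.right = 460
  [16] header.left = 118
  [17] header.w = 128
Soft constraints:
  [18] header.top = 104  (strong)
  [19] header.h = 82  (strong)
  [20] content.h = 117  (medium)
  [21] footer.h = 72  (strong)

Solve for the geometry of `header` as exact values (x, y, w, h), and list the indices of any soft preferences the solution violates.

header = (x=118, y=61, w=128, h=72)
violated soft preferences: 18, 19, 20

1. header.y = 61  [footer.top = header.top]
2. header.h = 72  [footer.h = header.h]
3. header.x = 118  [header.left = 118]
4. header.w = 128  [header.w = 128]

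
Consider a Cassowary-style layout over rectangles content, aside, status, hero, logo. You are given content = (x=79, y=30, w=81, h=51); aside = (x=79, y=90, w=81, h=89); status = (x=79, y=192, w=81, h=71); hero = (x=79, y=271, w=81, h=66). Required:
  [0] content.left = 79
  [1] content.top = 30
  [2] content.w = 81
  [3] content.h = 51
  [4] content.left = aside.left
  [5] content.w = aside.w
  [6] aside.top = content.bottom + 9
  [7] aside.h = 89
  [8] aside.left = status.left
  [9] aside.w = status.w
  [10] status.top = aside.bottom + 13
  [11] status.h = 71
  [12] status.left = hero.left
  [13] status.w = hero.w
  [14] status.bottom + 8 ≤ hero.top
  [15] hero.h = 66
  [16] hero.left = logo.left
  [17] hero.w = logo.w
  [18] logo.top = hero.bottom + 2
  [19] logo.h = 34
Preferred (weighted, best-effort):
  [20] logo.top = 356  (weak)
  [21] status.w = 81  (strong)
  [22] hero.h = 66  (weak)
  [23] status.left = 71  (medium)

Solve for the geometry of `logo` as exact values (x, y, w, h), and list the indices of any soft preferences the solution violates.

logo = (x=79, y=339, w=81, h=34)
violated soft preferences: 20, 23

1. logo.x = 79  [hero.left = logo.left]
2. logo.w = 81  [hero.w = logo.w]
3. logo.y = 339  [logo.top = hero.bottom + 2]
4. logo.h = 34  [logo.h = 34]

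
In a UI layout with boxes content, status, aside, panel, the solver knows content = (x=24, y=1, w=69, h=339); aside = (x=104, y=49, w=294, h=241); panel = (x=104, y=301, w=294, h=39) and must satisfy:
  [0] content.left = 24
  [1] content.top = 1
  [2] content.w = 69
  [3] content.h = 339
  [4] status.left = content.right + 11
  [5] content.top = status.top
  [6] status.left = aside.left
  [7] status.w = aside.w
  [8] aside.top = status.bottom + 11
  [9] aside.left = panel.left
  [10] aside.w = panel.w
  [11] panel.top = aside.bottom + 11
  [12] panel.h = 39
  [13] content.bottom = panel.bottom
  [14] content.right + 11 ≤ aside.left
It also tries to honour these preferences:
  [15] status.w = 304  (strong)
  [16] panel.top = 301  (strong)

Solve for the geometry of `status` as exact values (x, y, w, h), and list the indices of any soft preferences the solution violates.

1. status.x = 104  [status.left = content.right + 11]
2. status.y = 1  [content.top = status.top]
3. status.w = 294  [status.w = aside.w]
4. status.h = 37  [aside.top = status.bottom + 11]

status = (x=104, y=1, w=294, h=37)
violated soft preferences: 15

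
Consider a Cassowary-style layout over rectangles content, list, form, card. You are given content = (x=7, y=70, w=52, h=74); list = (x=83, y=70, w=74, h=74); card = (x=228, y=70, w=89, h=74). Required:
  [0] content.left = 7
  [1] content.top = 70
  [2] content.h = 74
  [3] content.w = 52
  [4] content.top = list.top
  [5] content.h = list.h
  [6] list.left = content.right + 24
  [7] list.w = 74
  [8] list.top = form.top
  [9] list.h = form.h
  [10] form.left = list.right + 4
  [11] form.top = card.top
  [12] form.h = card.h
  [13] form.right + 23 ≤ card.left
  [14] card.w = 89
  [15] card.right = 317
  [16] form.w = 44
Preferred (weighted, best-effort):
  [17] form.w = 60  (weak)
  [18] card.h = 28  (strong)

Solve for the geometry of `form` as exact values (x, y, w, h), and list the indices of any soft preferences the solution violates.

1. form.y = 70  [list.top = form.top]
2. form.h = 74  [list.h = form.h]
3. form.x = 161  [form.left = list.right + 4]
4. form.w = 44  [form.w = 44]

form = (x=161, y=70, w=44, h=74)
violated soft preferences: 17, 18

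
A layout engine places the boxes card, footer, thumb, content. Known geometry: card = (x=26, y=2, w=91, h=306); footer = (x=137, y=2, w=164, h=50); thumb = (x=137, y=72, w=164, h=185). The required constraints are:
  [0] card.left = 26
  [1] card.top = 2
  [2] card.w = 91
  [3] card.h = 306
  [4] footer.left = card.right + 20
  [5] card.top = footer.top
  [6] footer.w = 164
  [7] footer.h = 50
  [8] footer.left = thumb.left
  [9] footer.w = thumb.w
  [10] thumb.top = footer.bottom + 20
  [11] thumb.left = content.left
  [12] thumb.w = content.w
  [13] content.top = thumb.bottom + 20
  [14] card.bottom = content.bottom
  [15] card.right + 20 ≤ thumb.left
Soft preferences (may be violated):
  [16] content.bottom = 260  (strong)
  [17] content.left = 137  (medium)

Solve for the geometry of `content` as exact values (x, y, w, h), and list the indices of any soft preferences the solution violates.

1. content.x = 137  [thumb.left = content.left]
2. content.w = 164  [thumb.w = content.w]
3. content.y = 277  [content.top = thumb.bottom + 20]
4. content.h = 31  [card.bottom = content.bottom]

content = (x=137, y=277, w=164, h=31)
violated soft preferences: 16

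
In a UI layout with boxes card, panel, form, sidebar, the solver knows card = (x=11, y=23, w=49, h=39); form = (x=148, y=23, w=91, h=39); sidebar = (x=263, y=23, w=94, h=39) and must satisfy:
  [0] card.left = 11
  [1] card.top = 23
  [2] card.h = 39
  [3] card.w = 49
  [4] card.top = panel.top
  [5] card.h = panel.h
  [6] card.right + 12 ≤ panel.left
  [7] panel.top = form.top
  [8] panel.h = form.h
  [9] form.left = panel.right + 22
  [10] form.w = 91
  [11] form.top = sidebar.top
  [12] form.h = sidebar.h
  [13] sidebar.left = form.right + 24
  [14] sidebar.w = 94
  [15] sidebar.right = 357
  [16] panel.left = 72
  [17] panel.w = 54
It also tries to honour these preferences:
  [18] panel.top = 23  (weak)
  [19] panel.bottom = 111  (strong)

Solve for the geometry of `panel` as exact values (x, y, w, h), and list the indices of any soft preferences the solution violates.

1. panel.y = 23  [card.top = panel.top]
2. panel.h = 39  [card.h = panel.h]
3. panel.x = 72  [panel.left = 72]
4. panel.w = 54  [panel.w = 54]

panel = (x=72, y=23, w=54, h=39)
violated soft preferences: 19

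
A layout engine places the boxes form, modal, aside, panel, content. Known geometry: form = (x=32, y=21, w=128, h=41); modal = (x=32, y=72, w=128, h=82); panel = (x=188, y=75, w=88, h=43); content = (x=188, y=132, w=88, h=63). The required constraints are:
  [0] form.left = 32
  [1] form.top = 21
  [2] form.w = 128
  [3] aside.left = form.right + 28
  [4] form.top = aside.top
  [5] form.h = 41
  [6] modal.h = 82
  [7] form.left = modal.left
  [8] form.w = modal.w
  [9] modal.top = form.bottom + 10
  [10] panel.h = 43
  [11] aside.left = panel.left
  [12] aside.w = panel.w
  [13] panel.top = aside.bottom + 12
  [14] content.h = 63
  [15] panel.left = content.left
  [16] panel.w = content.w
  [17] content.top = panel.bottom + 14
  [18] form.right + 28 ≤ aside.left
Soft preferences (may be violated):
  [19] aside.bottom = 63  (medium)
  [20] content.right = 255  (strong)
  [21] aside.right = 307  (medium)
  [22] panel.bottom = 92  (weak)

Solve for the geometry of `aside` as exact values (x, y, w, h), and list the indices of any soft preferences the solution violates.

1. aside.x = 188  [aside.left = form.right + 28]
2. aside.y = 21  [form.top = aside.top]
3. aside.w = 88  [aside.w = panel.w]
4. aside.h = 42  [panel.top = aside.bottom + 12]

aside = (x=188, y=21, w=88, h=42)
violated soft preferences: 20, 21, 22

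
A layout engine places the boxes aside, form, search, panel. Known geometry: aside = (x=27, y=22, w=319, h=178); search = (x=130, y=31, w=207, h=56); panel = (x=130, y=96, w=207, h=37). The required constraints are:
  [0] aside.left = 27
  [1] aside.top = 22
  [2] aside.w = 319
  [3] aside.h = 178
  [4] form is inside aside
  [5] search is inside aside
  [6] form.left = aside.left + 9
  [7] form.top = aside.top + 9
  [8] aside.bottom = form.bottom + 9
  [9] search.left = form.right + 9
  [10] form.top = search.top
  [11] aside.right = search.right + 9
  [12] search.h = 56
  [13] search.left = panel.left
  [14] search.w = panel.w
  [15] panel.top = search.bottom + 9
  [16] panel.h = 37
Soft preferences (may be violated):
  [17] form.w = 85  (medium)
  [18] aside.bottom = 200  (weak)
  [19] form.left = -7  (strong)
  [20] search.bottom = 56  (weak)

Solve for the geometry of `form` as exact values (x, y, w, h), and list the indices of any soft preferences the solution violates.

1. form.x = 36  [form.left = aside.left + 9]
2. form.y = 31  [form.top = aside.top + 9]
3. form.h = 160  [aside.bottom = form.bottom + 9]
4. form.w = 85  [search.left = form.right + 9]

form = (x=36, y=31, w=85, h=160)
violated soft preferences: 19, 20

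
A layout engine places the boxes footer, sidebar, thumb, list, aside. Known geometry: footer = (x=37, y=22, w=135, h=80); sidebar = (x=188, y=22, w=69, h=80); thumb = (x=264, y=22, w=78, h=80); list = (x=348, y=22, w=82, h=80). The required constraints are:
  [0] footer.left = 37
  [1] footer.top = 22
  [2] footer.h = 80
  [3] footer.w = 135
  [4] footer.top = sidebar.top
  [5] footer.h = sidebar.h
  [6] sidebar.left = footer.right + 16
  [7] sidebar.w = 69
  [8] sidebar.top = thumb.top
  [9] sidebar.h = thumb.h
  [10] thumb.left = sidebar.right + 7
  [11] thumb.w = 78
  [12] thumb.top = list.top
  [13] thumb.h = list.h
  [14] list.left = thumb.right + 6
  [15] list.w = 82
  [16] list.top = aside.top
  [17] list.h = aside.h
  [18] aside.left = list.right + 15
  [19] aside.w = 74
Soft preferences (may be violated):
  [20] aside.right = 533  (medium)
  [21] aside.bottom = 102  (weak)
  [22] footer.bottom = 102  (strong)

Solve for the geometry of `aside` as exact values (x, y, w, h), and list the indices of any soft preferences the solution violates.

aside = (x=445, y=22, w=74, h=80)
violated soft preferences: 20

1. aside.y = 22  [list.top = aside.top]
2. aside.h = 80  [list.h = aside.h]
3. aside.x = 445  [aside.left = list.right + 15]
4. aside.w = 74  [aside.w = 74]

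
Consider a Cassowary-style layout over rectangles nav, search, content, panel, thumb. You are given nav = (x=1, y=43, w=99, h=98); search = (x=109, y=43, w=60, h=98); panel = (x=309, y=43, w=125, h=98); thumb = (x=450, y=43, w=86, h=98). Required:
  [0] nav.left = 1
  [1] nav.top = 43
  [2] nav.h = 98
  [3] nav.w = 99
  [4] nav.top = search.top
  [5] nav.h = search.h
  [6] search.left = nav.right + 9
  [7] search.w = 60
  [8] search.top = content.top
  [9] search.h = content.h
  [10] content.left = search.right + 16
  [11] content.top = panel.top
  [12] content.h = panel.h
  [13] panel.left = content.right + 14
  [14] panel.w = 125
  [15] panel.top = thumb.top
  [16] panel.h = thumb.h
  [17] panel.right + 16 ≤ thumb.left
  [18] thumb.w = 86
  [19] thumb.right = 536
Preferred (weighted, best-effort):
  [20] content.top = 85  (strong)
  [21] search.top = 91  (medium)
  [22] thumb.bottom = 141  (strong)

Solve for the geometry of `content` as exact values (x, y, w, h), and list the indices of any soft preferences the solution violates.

content = (x=185, y=43, w=110, h=98)
violated soft preferences: 20, 21

1. content.y = 43  [search.top = content.top]
2. content.h = 98  [search.h = content.h]
3. content.x = 185  [content.left = search.right + 16]
4. content.w = 110  [panel.left = content.right + 14]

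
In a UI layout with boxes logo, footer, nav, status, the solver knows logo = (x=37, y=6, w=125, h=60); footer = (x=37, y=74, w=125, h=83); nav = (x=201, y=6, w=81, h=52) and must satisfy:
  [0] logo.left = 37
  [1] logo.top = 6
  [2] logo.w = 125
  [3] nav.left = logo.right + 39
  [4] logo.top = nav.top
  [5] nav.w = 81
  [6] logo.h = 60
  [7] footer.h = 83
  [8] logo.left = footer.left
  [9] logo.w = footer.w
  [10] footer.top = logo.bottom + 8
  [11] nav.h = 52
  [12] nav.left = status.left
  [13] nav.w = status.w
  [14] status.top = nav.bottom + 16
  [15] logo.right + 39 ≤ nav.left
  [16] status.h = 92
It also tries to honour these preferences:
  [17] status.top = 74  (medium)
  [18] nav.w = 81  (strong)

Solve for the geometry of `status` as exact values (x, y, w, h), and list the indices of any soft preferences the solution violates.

status = (x=201, y=74, w=81, h=92)
violated soft preferences: none

1. status.x = 201  [nav.left = status.left]
2. status.w = 81  [nav.w = status.w]
3. status.y = 74  [status.top = nav.bottom + 16]
4. status.h = 92  [status.h = 92]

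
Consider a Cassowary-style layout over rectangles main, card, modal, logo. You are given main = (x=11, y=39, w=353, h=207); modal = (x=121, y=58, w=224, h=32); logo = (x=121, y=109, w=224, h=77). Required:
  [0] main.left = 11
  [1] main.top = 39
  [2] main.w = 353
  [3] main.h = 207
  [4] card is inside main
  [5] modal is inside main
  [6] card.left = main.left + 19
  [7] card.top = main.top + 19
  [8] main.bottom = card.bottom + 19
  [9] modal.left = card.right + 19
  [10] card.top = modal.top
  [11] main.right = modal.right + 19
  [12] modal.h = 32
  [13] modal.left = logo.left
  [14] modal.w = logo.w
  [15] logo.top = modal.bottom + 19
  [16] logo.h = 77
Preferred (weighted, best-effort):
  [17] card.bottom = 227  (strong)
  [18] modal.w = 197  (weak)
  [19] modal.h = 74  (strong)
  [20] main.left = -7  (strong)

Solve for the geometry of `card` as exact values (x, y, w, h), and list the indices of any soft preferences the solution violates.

card = (x=30, y=58, w=72, h=169)
violated soft preferences: 18, 19, 20

1. card.x = 30  [card.left = main.left + 19]
2. card.y = 58  [card.top = main.top + 19]
3. card.h = 169  [main.bottom = card.bottom + 19]
4. card.w = 72  [modal.left = card.right + 19]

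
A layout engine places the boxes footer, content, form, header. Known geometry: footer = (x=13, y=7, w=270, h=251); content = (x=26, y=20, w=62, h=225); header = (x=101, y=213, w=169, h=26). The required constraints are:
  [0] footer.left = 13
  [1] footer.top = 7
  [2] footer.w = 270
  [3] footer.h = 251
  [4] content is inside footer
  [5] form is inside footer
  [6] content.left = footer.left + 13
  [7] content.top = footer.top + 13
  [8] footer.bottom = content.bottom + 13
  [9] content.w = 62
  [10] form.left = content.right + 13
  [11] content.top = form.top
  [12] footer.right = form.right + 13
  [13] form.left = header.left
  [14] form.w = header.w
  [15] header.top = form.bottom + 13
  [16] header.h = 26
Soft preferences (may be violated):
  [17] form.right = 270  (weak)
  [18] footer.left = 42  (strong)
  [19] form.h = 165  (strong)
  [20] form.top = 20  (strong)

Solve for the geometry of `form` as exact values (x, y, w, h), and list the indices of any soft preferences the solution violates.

1. form.x = 101  [form.left = content.right + 13]
2. form.y = 20  [content.top = form.top]
3. form.w = 169  [footer.right = form.right + 13]
4. form.h = 180  [header.top = form.bottom + 13]

form = (x=101, y=20, w=169, h=180)
violated soft preferences: 18, 19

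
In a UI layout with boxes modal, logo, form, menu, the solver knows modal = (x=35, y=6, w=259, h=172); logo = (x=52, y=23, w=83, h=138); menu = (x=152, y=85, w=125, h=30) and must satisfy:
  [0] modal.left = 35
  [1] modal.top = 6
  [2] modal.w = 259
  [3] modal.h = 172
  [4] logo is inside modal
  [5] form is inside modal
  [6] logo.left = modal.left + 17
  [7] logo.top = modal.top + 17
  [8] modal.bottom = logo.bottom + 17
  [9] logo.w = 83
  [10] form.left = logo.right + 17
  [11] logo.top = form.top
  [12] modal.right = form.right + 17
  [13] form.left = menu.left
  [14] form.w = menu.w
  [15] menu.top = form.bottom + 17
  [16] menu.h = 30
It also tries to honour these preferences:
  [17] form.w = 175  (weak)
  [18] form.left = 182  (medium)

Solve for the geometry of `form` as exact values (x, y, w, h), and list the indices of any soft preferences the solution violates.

form = (x=152, y=23, w=125, h=45)
violated soft preferences: 17, 18

1. form.x = 152  [form.left = logo.right + 17]
2. form.y = 23  [logo.top = form.top]
3. form.w = 125  [modal.right = form.right + 17]
4. form.h = 45  [menu.top = form.bottom + 17]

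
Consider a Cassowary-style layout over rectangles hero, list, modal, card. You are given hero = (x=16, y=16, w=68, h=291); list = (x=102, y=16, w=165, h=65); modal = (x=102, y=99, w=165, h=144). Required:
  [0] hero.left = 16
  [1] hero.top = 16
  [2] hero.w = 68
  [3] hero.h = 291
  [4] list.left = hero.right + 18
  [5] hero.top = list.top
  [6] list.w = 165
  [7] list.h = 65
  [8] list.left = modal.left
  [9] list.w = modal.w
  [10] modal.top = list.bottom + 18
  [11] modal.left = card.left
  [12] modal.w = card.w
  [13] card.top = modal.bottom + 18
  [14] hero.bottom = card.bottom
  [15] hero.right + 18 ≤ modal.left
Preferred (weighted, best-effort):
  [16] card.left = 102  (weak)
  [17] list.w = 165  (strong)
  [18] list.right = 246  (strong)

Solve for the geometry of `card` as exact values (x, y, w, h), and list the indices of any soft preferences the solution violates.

card = (x=102, y=261, w=165, h=46)
violated soft preferences: 18

1. card.x = 102  [modal.left = card.left]
2. card.w = 165  [modal.w = card.w]
3. card.y = 261  [card.top = modal.bottom + 18]
4. card.h = 46  [hero.bottom = card.bottom]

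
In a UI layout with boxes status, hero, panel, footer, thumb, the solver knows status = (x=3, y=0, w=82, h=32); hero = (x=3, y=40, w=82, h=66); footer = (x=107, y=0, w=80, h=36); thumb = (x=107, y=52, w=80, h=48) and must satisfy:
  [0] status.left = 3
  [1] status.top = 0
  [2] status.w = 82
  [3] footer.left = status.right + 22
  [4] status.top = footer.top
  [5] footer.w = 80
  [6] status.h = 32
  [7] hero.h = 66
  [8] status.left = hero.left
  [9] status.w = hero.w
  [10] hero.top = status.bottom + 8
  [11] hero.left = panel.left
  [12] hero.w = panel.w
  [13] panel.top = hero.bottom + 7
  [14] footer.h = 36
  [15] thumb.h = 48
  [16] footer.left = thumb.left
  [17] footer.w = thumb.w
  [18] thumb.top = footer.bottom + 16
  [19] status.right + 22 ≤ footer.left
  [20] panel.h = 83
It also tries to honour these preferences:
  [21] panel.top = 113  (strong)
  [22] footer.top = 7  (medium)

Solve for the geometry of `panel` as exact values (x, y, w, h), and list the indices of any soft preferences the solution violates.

panel = (x=3, y=113, w=82, h=83)
violated soft preferences: 22

1. panel.x = 3  [hero.left = panel.left]
2. panel.w = 82  [hero.w = panel.w]
3. panel.y = 113  [panel.top = hero.bottom + 7]
4. panel.h = 83  [panel.h = 83]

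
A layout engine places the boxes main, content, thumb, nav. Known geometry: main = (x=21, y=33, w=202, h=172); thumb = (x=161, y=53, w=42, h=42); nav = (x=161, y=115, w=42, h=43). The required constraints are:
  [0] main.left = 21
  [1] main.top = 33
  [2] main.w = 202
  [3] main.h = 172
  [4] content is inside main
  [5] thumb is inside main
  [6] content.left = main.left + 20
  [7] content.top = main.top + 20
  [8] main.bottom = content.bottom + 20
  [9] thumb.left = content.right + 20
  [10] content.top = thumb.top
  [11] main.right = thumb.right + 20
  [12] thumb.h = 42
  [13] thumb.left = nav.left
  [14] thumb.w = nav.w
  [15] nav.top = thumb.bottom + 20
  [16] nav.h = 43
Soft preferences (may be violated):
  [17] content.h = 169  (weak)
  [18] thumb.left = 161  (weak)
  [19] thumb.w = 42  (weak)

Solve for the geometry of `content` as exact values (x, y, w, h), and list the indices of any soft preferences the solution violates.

content = (x=41, y=53, w=100, h=132)
violated soft preferences: 17

1. content.x = 41  [content.left = main.left + 20]
2. content.y = 53  [content.top = main.top + 20]
3. content.h = 132  [main.bottom = content.bottom + 20]
4. content.w = 100  [thumb.left = content.right + 20]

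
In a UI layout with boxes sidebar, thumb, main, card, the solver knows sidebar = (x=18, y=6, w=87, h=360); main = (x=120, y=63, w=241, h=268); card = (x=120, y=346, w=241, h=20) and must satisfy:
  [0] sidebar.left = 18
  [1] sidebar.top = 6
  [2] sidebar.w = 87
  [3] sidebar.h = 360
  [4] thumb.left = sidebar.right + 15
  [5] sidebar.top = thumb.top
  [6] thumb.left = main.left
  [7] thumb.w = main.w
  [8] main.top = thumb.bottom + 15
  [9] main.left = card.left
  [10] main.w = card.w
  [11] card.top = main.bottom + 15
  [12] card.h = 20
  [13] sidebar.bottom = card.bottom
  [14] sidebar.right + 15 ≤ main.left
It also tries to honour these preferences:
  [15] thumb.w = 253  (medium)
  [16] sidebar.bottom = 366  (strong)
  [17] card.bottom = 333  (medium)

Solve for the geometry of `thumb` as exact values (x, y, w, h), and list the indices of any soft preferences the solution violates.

thumb = (x=120, y=6, w=241, h=42)
violated soft preferences: 15, 17

1. thumb.x = 120  [thumb.left = sidebar.right + 15]
2. thumb.y = 6  [sidebar.top = thumb.top]
3. thumb.w = 241  [thumb.w = main.w]
4. thumb.h = 42  [main.top = thumb.bottom + 15]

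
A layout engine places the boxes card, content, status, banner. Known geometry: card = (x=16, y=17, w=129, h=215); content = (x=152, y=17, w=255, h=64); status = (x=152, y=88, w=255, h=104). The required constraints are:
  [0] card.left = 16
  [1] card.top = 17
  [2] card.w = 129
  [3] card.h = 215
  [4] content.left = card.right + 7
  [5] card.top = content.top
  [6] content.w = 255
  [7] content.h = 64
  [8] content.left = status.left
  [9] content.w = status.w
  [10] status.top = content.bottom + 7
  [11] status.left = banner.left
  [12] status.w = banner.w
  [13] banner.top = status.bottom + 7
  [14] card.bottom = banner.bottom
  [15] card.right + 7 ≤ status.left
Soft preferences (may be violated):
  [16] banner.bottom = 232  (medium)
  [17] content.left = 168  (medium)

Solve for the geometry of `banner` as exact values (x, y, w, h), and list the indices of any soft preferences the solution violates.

1. banner.x = 152  [status.left = banner.left]
2. banner.w = 255  [status.w = banner.w]
3. banner.y = 199  [banner.top = status.bottom + 7]
4. banner.h = 33  [card.bottom = banner.bottom]

banner = (x=152, y=199, w=255, h=33)
violated soft preferences: 17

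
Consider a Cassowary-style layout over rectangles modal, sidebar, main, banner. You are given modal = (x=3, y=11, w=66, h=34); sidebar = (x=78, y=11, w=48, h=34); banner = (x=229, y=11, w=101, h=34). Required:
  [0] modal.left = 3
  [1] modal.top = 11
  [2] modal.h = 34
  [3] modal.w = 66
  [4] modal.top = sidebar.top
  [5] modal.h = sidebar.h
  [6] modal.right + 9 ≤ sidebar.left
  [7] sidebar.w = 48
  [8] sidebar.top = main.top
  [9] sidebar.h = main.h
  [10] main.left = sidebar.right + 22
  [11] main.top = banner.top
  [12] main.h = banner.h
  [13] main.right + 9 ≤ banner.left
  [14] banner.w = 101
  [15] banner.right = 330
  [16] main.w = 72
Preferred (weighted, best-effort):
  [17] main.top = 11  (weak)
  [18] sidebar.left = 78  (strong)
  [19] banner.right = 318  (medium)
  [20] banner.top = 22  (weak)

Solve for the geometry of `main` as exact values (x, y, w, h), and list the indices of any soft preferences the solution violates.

main = (x=148, y=11, w=72, h=34)
violated soft preferences: 19, 20

1. main.y = 11  [sidebar.top = main.top]
2. main.h = 34  [sidebar.h = main.h]
3. main.x = 148  [main.left = sidebar.right + 22]
4. main.w = 72  [main.w = 72]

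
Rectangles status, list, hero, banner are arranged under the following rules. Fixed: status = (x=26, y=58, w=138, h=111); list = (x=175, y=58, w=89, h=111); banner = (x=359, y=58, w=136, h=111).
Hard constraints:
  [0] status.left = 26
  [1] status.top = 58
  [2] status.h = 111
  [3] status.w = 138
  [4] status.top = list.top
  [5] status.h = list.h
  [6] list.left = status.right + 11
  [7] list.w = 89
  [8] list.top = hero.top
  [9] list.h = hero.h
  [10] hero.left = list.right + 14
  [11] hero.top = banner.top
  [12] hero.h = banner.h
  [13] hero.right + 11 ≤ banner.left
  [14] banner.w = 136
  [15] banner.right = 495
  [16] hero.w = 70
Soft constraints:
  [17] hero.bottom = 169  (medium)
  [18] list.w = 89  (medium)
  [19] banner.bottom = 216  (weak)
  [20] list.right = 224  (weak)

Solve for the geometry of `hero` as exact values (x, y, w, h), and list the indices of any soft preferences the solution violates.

hero = (x=278, y=58, w=70, h=111)
violated soft preferences: 19, 20

1. hero.y = 58  [list.top = hero.top]
2. hero.h = 111  [list.h = hero.h]
3. hero.x = 278  [hero.left = list.right + 14]
4. hero.w = 70  [hero.w = 70]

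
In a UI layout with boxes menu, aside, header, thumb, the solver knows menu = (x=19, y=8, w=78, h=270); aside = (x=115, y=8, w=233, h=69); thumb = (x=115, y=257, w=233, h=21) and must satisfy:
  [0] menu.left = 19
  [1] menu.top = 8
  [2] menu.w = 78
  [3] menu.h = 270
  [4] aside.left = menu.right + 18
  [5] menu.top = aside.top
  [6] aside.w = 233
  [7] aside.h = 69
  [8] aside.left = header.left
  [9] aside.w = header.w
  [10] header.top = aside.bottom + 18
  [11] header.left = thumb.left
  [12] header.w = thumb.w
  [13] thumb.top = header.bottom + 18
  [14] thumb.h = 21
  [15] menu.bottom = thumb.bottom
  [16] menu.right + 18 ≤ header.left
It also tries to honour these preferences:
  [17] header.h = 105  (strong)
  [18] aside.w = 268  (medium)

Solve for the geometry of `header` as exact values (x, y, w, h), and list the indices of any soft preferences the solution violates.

header = (x=115, y=95, w=233, h=144)
violated soft preferences: 17, 18

1. header.x = 115  [aside.left = header.left]
2. header.w = 233  [aside.w = header.w]
3. header.y = 95  [header.top = aside.bottom + 18]
4. header.h = 144  [thumb.top = header.bottom + 18]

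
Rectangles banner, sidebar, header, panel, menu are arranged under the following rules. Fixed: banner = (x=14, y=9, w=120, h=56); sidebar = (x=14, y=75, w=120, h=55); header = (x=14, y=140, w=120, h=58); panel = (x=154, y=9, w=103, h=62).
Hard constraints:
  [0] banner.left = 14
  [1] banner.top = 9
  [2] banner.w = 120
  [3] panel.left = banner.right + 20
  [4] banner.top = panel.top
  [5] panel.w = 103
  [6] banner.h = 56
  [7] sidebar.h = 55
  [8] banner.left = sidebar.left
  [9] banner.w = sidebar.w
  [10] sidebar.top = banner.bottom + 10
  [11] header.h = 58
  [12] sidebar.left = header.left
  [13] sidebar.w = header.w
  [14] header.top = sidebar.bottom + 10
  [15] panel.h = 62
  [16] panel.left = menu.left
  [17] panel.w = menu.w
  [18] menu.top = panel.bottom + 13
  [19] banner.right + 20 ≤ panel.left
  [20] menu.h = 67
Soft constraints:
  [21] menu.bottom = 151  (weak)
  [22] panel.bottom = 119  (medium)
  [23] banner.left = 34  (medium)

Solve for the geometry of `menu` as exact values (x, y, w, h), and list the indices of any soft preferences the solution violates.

menu = (x=154, y=84, w=103, h=67)
violated soft preferences: 22, 23

1. menu.x = 154  [panel.left = menu.left]
2. menu.w = 103  [panel.w = menu.w]
3. menu.y = 84  [menu.top = panel.bottom + 13]
4. menu.h = 67  [menu.h = 67]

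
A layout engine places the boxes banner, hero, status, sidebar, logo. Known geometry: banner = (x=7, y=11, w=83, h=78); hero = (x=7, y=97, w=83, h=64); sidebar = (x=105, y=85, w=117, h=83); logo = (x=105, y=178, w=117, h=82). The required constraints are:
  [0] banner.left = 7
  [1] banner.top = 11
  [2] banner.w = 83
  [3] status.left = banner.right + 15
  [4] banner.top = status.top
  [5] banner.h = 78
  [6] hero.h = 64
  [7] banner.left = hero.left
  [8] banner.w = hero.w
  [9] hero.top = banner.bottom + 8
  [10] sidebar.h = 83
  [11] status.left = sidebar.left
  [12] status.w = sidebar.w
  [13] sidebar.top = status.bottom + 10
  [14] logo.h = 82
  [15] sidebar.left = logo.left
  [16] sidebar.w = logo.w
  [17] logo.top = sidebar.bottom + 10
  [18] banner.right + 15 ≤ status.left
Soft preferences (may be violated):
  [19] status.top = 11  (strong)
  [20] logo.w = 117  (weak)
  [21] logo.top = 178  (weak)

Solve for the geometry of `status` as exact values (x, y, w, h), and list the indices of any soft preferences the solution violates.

1. status.x = 105  [status.left = banner.right + 15]
2. status.y = 11  [banner.top = status.top]
3. status.w = 117  [status.w = sidebar.w]
4. status.h = 64  [sidebar.top = status.bottom + 10]

status = (x=105, y=11, w=117, h=64)
violated soft preferences: none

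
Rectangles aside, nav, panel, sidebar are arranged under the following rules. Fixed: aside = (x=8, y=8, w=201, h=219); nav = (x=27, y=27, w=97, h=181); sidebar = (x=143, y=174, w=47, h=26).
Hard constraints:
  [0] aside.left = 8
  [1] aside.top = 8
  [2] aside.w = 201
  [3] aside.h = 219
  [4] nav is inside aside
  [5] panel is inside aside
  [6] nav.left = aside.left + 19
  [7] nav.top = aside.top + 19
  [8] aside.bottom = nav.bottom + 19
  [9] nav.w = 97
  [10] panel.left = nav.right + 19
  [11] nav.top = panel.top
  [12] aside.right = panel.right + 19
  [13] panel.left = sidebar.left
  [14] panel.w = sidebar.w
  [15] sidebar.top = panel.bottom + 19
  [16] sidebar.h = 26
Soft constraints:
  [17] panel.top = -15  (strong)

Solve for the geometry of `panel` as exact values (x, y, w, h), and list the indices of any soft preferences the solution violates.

panel = (x=143, y=27, w=47, h=128)
violated soft preferences: 17

1. panel.x = 143  [panel.left = nav.right + 19]
2. panel.y = 27  [nav.top = panel.top]
3. panel.w = 47  [aside.right = panel.right + 19]
4. panel.h = 128  [sidebar.top = panel.bottom + 19]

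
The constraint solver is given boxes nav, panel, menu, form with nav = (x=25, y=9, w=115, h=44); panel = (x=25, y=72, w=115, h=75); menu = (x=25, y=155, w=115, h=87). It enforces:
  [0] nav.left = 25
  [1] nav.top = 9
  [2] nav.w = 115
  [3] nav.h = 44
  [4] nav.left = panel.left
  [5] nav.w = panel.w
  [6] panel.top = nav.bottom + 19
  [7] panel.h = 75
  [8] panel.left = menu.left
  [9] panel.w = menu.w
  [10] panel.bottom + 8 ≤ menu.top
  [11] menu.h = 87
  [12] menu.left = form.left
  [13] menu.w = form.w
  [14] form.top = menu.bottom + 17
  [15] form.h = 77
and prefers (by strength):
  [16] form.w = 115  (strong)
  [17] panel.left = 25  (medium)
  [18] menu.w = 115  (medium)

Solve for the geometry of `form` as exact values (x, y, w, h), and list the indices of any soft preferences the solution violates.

form = (x=25, y=259, w=115, h=77)
violated soft preferences: none

1. form.x = 25  [menu.left = form.left]
2. form.w = 115  [menu.w = form.w]
3. form.y = 259  [form.top = menu.bottom + 17]
4. form.h = 77  [form.h = 77]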